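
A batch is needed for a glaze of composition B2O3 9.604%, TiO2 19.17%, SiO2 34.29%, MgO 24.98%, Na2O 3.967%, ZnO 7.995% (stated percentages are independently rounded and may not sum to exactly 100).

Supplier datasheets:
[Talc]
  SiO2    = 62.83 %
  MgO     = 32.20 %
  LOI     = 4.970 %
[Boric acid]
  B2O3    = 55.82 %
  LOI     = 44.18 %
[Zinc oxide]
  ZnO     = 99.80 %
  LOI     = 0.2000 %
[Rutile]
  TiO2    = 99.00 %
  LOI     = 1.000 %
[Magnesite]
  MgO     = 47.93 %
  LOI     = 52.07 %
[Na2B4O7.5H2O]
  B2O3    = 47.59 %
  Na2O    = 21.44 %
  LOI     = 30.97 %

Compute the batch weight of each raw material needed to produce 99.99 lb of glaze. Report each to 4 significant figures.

All internal work keeps exact precision throughout — the intermediate values are printed rounded to four significant digits across the worked steps; every reported number includes exactly one rounding — all derived quantities, which include LOI, the yield, the totals, six oxide percentages, net glass mass, are recomputed in full precision, as set out in the problem or answer text, using the weight values per 99.99 lb of glass.
Target masses of each oxide per 99.99 lb glaze:
  B2O3: 9.604% × 99.99 = 9.603 lb
  TiO2: 19.17% × 99.99 = 19.17 lb
  SiO2: 34.29% × 99.99 = 34.29 lb
  MgO: 24.98% × 99.99 = 24.98 lb
  Na2O: 3.967% × 99.99 = 3.967 lb
  ZnO: 7.995% × 99.99 = 7.994 lb
Verifying the oxide balance from the weights as reported, for the quoted basis mass (sum by sum, the targets are met inside rounding margins):
  B2O3: 1.430·0.5582 + 18.50·0.4759 = 9.602 lb (target 9.603 lb)
  TiO2: 19.36·0.9900 = 19.17 lb (target 19.17 lb)
  SiO2: 54.57·0.6283 = 34.29 lb (target 34.29 lb)
  MgO: 54.57·0.3220 + 15.45·0.4793 = 24.98 lb (target 24.98 lb)
  Na2O: 18.50·0.2144 = 3.966 lb (target 3.967 lb)
  ZnO: 8.010·0.9980 = 7.994 lb (target 7.994 lb)
Glass-mass closure: batch Σ − ignition loss = 99.99 lb (targets for the oxides total 100.0 lb; versus the stated basis of 99.99 lb — rounding explains the deltas).
Whole-batch sum: Σ batch = 117.3 lb; the LOI term Σ batch·LOI equals 17.33 lb; the yield ratio, glass ÷ batch: 85.23%.

Batch per 99.99 lb glaze:
  Talc: 54.57 lb
  Boric acid: 1.430 lb
  Zinc oxide: 8.010 lb
  Rutile: 19.36 lb
  Magnesite: 15.45 lb
  Na2B4O7.5H2O: 18.50 lb
Total batch = 117.3 lb; LOI loss = 17.33 lb; yield = 85.23%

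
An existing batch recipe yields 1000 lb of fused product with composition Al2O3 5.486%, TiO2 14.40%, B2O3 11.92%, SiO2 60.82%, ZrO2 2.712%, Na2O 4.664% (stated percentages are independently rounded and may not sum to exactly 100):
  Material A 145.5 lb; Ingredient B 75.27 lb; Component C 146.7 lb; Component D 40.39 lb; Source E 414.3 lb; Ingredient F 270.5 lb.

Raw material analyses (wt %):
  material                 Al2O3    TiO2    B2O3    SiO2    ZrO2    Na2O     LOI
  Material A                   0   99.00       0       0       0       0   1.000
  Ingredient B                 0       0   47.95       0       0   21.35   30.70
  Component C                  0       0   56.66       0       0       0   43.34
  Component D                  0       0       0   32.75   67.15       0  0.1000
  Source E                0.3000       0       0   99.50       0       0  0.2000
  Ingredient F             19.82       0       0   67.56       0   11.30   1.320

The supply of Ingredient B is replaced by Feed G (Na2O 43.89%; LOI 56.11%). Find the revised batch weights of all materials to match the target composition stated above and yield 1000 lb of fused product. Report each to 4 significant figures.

Revised batch per 1000 lb fused product:
  Material A: 145.5 lb
  Feed G: 36.62 lb
  Component C: 210.4 lb
  Component D: 40.39 lb
  Source E: 414.3 lb
  Ingredient F: 270.5 lb
Total batch = 1118 lb; LOI loss = 117.6 lb

Each numeric step runs at full precision through the solve; rounding to 4 significant digits governs every in-between result as printed — a single rounding finalizes every reported value. All derived quantities are rebuilt in exact precision (the six compositions, the yield, the totals, ignition loss, glass mass) starting from the weights on 1000 lb of glass exactly as printed in problem or answer.
The oxide mass targets at 1000 lb fused product:
  Al2O3: 5.486% × 1000 = 54.86 lb
  TiO2: 14.40% × 1000 = 144.0 lb
  B2O3: 11.92% × 1000 = 119.2 lb
  SiO2: 60.82% × 1000 = 608.2 lb
  ZrO2: 2.712% × 1000 = 27.12 lb
  Na2O: 4.664% × 1000 = 46.64 lb
Verifying the oxide balance applying the batch weights above, on the stated basis (sums match the target masses inside rounding margins):
  Al2O3: 414.3·0.003000 + 270.5·0.1982 = 54.86 lb (target 54.86 lb)
  TiO2: 145.5·0.9900 = 144.0 lb (target 144.0 lb)
  B2O3: 210.4·0.5666 = 119.2 lb (target 119.2 lb)
  SiO2: 40.39·0.3275 + 414.3·0.9950 + 270.5·0.6756 = 608.2 lb (target 608.2 lb)
  ZrO2: 40.39·0.6715 = 27.12 lb (target 27.12 lb)
  Na2O: 36.62·0.4389 + 270.5·0.1130 = 46.64 lb (target 46.64 lb)
Glass mass check: whole batch net of LOI = 1000 lb (the targets, summed, come to 1000 lb; basis as stated: 1000 lb — deltas are rounding alone).
Summing the batch: Σ batch = 1118 lb; LOI loss = Σ batch·LOI = 117.6 lb; glass ÷ batch gives a yield of 89.48%.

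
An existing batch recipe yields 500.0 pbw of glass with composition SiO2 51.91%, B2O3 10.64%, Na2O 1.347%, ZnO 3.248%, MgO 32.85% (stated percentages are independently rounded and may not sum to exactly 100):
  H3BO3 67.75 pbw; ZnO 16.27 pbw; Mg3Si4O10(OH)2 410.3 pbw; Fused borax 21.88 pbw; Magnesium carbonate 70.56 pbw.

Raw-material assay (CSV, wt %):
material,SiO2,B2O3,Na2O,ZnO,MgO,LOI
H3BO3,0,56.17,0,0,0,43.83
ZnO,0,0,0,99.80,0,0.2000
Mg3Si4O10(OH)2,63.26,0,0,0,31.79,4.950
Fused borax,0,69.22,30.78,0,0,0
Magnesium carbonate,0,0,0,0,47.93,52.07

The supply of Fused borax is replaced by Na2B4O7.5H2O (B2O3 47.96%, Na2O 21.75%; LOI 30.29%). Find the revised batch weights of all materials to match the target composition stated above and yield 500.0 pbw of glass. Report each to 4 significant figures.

All internal work holds exact precision in every operation — working values are shown rounded to 4 significant digits on the page; each reported result is rounded once only. The derived quantities are rebuilt using the weight values for 500.0 pbw of glass in full precision (the yield, five oxide percentages, LOI, net glass mass, totals) as set out in question or answer.
Target masses of each oxide per 500.0 pbw glass:
  SiO2: 51.91% × 500.0 = 259.6 pbw
  B2O3: 10.64% × 500.0 = 53.20 pbw
  Na2O: 1.347% × 500.0 = 6.735 pbw
  ZnO: 3.248% × 500.0 = 16.24 pbw
  MgO: 32.85% × 500.0 = 164.2 pbw
A balance pass over the oxides, with the batch weights as given, against the basis in use (sum by sum, the targets are met inside rounding margins):
  SiO2: 410.3·0.6326 = 259.6 pbw (target 259.6 pbw)
  B2O3: 68.27·0.5617 + 30.97·0.4796 = 53.20 pbw (target 53.20 pbw)
  Na2O: 30.97·0.2175 = 6.736 pbw (target 6.735 pbw)
  ZnO: 16.27·0.9980 = 16.24 pbw (target 16.24 pbw)
  MgO: 410.3·0.3179 + 70.56·0.4793 = 164.3 pbw (target 164.2 pbw)
Mass balance on the glass: the batch minus its LOI: 500.0 pbw (the Σ of target masses is 500.0 pbw; stated basis 500.0 pbw — gaps are rounding artifacts).
Batch total: Σ batch = 596.4 pbw; ignition loss, Σ(batch × LOI) = 96.39 pbw; yield, glass over the total, = 83.84%.

Revised batch per 500.0 pbw glass:
  H3BO3: 68.27 pbw
  ZnO: 16.27 pbw
  Mg3Si4O10(OH)2: 410.3 pbw
  Na2B4O7.5H2O: 30.97 pbw
  Magnesium carbonate: 70.56 pbw
Total batch = 596.4 pbw; LOI loss = 96.39 pbw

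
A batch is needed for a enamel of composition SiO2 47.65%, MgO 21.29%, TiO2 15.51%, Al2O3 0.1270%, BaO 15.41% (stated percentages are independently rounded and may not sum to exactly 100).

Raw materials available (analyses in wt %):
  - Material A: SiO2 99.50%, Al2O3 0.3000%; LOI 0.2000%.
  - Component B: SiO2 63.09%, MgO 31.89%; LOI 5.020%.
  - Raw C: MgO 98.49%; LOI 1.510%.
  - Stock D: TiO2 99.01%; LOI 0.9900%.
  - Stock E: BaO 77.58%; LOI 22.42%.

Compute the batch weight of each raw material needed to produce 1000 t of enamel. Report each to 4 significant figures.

Batch per 1000 t enamel:
  Material A: 423.3 t
  Component B: 87.63 t
  Raw C: 187.8 t
  Stock D: 156.7 t
  Stock E: 198.6 t
Total batch = 1054 t; LOI loss = 54.16 t; yield = 94.86%

Full float precision is held in all steps. Mid-chain values are displayed, with 4-significant-digit rounding, alongside each step. Each reported result is rounded a single time — derived quantities, including net glass mass, the five compositions, the totals, ignition loss, the yield, are carried using the weight values per 1000 t of glass in full precision as written in question or answer.
The oxide mass targets at 1000 t enamel:
  SiO2: 47.65% × 1000 = 476.5 t
  MgO: 21.29% × 1000 = 212.9 t
  TiO2: 15.51% × 1000 = 155.1 t
  Al2O3: 0.1270% × 1000 = 1.270 t
  BaO: 15.41% × 1000 = 154.1 t
Checking each oxide sum on the weights just shown, per the basis as stated (each sum matches its target mass inside rounding margins):
  SiO2: 423.3·0.9950 + 87.63·0.6309 = 476.5 t (target 476.5 t)
  MgO: 87.63·0.3189 + 187.8·0.9849 = 212.9 t (target 212.9 t)
  TiO2: 156.7·0.9901 = 155.1 t (target 155.1 t)
  Al2O3: 423.3·0.003000 = 1.270 t (target 1.270 t)
  BaO: 198.6·0.7758 = 154.1 t (target 154.1 t)
Glass-mass bookkeeping: Σ batch − LOI loss = 999.9 t (the targets, summed, come to 999.9 t; against the stated basis, 1000 t — deltas are rounding alone).
Summing the batch: Σ batch = 1054 t; LOI removed, Σ of batch·LOI: 54.16 t; glass ÷ batch gives a yield of 94.86%.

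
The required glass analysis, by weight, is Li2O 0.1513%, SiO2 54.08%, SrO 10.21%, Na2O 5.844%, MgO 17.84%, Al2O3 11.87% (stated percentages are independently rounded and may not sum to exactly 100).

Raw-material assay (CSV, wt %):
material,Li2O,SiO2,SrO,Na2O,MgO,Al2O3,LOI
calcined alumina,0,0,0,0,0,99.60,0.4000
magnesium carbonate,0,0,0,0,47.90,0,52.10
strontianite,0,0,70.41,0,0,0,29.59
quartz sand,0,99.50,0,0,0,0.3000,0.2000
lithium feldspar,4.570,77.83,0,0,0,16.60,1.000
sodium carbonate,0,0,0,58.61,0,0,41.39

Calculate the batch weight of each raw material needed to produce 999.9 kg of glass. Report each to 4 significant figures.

The whole derivation keeps full precision through the solve — intermediates appear (rounded to four significant figures) across the worked steps. A single rounding completes each reported figure; the derived quantities, which include LOI, six oxide percentages, net glass mass, the totals, yield, are re-derived at full float precision, as set out in question or answer, from the weighed amounts on 999.9 kg of glass.
Per-oxide target masses for 999.9 kg glass:
  Li2O: 0.1513% × 999.9 = 1.513 kg
  SiO2: 54.08% × 999.9 = 540.7 kg
  SrO: 10.21% × 999.9 = 102.1 kg
  Na2O: 5.844% × 999.9 = 58.43 kg
  MgO: 17.84% × 999.9 = 178.4 kg
  Al2O3: 11.87% × 999.9 = 118.7 kg
A balance pass over the oxides, on the weights just shown, on the stated basis (every target is met by its sum given rounding of the digits):
  Li2O: 33.10·0.04570 = 1.513 kg (target 1.513 kg)
  SiO2: 517.6·0.9950 + 33.10·0.7783 = 540.8 kg (target 540.7 kg)
  SrO: 145.0·0.7041 = 102.1 kg (target 102.1 kg)
  Na2O: 99.70·0.5861 = 58.43 kg (target 58.43 kg)
  MgO: 372.4·0.4790 = 178.4 kg (target 178.4 kg)
  Al2O3: 112.1·0.9960 + 517.6·0.003000 + 33.10·0.1660 = 118.7 kg (target 118.7 kg)
Consistency of the glass mass: batch Σ − ignition loss = 999.9 kg (oxide target masses add up to 999.9 kg; basis as stated: 999.9 kg — rounding explains the deltas).
Whole-batch sum: Σ batch = 1280 kg; ignition loss, Σ(batch × LOI) = 280.0 kg; the yield ratio, glass ÷ batch: 78.12%.

Batch per 999.9 kg glass:
  calcined alumina: 112.1 kg
  magnesium carbonate: 372.4 kg
  strontianite: 145.0 kg
  quartz sand: 517.6 kg
  lithium feldspar: 33.10 kg
  sodium carbonate: 99.70 kg
Total batch = 1280 kg; LOI loss = 280.0 kg; yield = 78.12%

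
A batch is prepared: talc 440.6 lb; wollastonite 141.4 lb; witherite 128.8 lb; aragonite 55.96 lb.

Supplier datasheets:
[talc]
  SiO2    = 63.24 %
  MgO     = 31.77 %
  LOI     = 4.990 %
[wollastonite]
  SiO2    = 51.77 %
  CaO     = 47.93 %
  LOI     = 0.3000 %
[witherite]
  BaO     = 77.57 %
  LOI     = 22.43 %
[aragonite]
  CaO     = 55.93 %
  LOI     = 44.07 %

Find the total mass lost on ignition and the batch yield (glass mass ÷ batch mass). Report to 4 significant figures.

LOI loss = 75.96 lb; glass = 690.8 lb; yield = 90.09%

Each numeric step runs at full precision at every stage; the intermediate values are shown, rounded to four significant figures, in the printout — exactly one rounding lands on each reported value. All derived quantities (the four compositions, yield, net glass mass, ignition loss, totals) are computed in full float precision from the weighed amounts on 690.8 lb of glass, as set out in problem or answer.
Material-by-material LOI:
  talc: 440.6 × 0.04990 = 21.99 lb
  wollastonite: 141.4 × 0.003000 = 0.4242 lb
  witherite: 128.8 × 0.2243 = 28.89 lb
  aragonite: 55.96 × 0.4407 = 24.66 lb
Total LOI = 75.96 lb
Glass = batch − LOI = 766.8 − 75.96 = 690.8 lb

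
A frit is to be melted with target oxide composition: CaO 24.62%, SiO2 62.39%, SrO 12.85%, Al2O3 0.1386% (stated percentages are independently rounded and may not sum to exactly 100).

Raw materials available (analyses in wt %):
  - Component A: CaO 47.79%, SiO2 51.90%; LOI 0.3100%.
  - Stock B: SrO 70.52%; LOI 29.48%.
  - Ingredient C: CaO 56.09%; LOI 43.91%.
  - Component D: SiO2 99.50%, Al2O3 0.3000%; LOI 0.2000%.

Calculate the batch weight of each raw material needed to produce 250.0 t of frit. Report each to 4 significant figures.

Mid-chain values are shown with 4-significant-digit rounding across the worked steps. The whole derivation maintains full precision at every stage; exactly one rounding goes into every reported figure. All derived quantities are recomputed from the batch weights for 250.0 t of glass at exact precision (glass mass, the yield, LOI, totals, four oxide percentages), as quoted within question or answer.
Per-oxide target masses for 250.0 t frit:
  CaO: 24.62% × 250.0 = 61.55 t
  SiO2: 62.39% × 250.0 = 156.0 t
  SrO: 12.85% × 250.0 = 32.12 t
  Al2O3: 0.1386% × 250.0 = 0.3465 t
Mass-balance tally per oxide applying the batch weights above, at the basis given (sums match the target masses once rounding is allowed for):
  CaO: 79.10·0.4779 + 42.34·0.5609 = 61.55 t (target 61.55 t)
  SiO2: 79.10·0.5190 + 115.5·0.9950 = 156.0 t (target 156.0 t)
  SrO: 45.55·0.7052 = 32.12 t (target 32.12 t)
  Al2O3: 115.5·0.003000 = 0.3465 t (target 0.3465 t)
The glass-mass cross-check: Σ batch − LOI loss = 250.0 t (the targets, summed, come to 250.0 t; versus the stated basis of 250.0 t — any gap is answer rounding).
Whole-batch sum: Σ batch = 282.5 t; LOI removed, Σ of batch·LOI: 32.50 t; yield: glass divided by total = 88.50%.

Batch per 250.0 t frit:
  Component A: 79.10 t
  Stock B: 45.55 t
  Ingredient C: 42.34 t
  Component D: 115.5 t
Total batch = 282.5 t; LOI loss = 32.50 t; yield = 88.50%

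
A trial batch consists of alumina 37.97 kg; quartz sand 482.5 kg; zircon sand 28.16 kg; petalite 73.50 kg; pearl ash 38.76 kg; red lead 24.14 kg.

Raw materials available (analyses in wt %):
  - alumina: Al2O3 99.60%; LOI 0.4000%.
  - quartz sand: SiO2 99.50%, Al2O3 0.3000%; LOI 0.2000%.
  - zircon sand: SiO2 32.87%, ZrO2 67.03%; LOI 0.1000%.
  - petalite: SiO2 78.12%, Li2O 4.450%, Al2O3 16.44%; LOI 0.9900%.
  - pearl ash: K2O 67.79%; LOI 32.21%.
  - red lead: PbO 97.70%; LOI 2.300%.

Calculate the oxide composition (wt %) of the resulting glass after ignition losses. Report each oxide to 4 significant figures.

Glass mass = 670.1 kg (batch 685.0 − LOI 14.91).
Composition: SiO2 81.59%, Li2O 0.4881%, Al2O3 7.663%, K2O 3.921%, PbO 3.519%, ZrO2 2.817%

Rounding to four significant figures applies to every mid-chain value as printed — all arithmetic holds exact precision through every step — a single rounding completes each reported result; all derived quantities (the totals, LOI, glass mass, six oxide percentages, the yield) are rebuilt from the batch weights for 670.1 kg of glass at full float precision as they appear in problem or answer.
Mass of each oxide from the mix:
  SiO2: 482.5·0.9950 + 28.16·0.3287 + 73.50·0.7812 = 546.8 kg
  Li2O: 73.50·0.04450 = 3.271 kg
  Al2O3: 37.97·0.9960 + 482.5·0.003000 + 73.50·0.1644 = 51.35 kg
  K2O: 38.76·0.6779 = 26.28 kg
  PbO: 24.14·0.9770 = 23.58 kg
  ZrO2: 28.16·0.6703 = 18.88 kg
LOI: 37.97·0.004000 + 482.5·0.002000 + 28.16·0.001000 + 73.50·0.009900 + 38.76·0.3221 + 24.14·0.02300 = 14.91 kg
Net of LOI, the glass mass = 685.0 − 14.91 = 670.1 kg (equal to the oxide-mass sum)
percent by weight: oxide/glass ×100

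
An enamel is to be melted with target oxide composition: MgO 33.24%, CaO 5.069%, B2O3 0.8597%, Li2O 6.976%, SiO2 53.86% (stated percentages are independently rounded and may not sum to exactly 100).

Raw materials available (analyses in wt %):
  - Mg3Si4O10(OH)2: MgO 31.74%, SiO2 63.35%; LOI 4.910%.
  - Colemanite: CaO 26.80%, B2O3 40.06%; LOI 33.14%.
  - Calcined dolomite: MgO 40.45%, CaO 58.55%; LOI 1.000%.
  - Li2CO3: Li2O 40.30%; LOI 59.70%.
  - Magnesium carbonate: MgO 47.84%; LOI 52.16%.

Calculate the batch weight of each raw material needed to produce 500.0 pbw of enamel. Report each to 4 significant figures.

The working math maintains full float precision throughout — in-progress results are shown (rounded to four significant figures) when written out — every reported value is rounded just once; the derived quantities are re-derived in full precision (the yield, the totals, the five compositions, net glass mass, LOI) starting from the weights for 500.0 pbw of glass, as quoted within the problem or the answer.
Target masses of each oxide per 500.0 pbw enamel:
  MgO: 33.24% × 500.0 = 166.2 pbw
  CaO: 5.069% × 500.0 = 25.34 pbw
  B2O3: 0.8597% × 500.0 = 4.299 pbw
  Li2O: 6.976% × 500.0 = 34.88 pbw
  SiO2: 53.86% × 500.0 = 269.3 pbw
Sums-versus-targets review using the reported weights, per the basis as stated (sum by sum, the targets are met once rounding is allowed for):
  MgO: 425.1·0.3174 + 38.38·0.4045 + 32.92·0.4784 = 166.2 pbw (target 166.2 pbw)
  CaO: 10.73·0.2680 + 38.38·0.5855 = 25.35 pbw (target 25.34 pbw)
  B2O3: 10.73·0.4006 = 4.298 pbw (target 4.299 pbw)
  Li2O: 86.55·0.4030 = 34.88 pbw (target 34.88 pbw)
  SiO2: 425.1·0.6335 = 269.3 pbw (target 269.3 pbw)
Glass-mass sanity pass: total batch − LOI = 500.0 pbw (oxide target masses add up to 500.0 pbw; with the basis standing at 500.0 pbw — a pure rounding effect).
Batch total: Σ batch = 593.7 pbw; LOI loss = Σ batch·LOI = 93.65 pbw; the yield ratio, glass ÷ batch: 84.22%.

Batch per 500.0 pbw enamel:
  Mg3Si4O10(OH)2: 425.1 pbw
  Colemanite: 10.73 pbw
  Calcined dolomite: 38.38 pbw
  Li2CO3: 86.55 pbw
  Magnesium carbonate: 32.92 pbw
Total batch = 593.7 pbw; LOI loss = 93.65 pbw; yield = 84.22%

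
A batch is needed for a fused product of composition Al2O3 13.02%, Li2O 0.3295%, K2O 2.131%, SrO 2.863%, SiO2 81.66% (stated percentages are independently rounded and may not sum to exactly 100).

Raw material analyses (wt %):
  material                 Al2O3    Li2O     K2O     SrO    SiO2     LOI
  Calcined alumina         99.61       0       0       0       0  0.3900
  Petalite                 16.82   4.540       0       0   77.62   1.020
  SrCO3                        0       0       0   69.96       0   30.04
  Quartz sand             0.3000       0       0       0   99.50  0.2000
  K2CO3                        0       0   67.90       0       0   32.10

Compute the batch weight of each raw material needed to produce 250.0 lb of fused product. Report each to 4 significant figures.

Rounding to 4 significant figures governs each working value as shown — all internal work maintains exact precision through every step — every reported value sees exactly one rounding. Derived quantities are rebuilt from the weighed amounts on 250.0 lb of glass in full precision (totals, yield, LOI, glass mass, five oxide percentages), precisely as stated by the problem or answer text.
The oxide mass targets at 250.0 lb fused product:
  Al2O3: 13.02% × 250.0 = 32.55 lb
  Li2O: 0.3295% × 250.0 = 0.8238 lb
  K2O: 2.131% × 250.0 = 5.328 lb
  SrO: 2.863% × 250.0 = 7.158 lb
  SiO2: 81.66% × 250.0 = 204.2 lb
Sums-versus-targets review working from each reported weight, on the stated basis (delivered sums recover each target exact up to rounding of places):
  Al2O3: 29.04·0.9961 + 18.14·0.1682 + 191.0·0.003000 = 32.55 lb (target 32.55 lb)
  Li2O: 18.14·0.04540 = 0.8236 lb (target 0.8238 lb)
  K2O: 7.846·0.6790 = 5.327 lb (target 5.328 lb)
  SrO: 10.23·0.6996 = 7.157 lb (target 7.158 lb)
  SiO2: 18.14·0.7762 + 191.0·0.9950 = 204.1 lb (target 204.2 lb)
Auditing the glass mass value: batch Σ − ignition loss = 250.0 lb (per-oxide target masses sum to 250.0 lb; versus the stated basis of 250.0 lb — differing by rounding only).
Whole-batch sum: Σ batch = 256.3 lb; loss to ignition Σ batch·LOI = 6.272 lb; yield: glass divided by total = 97.55%.

Batch per 250.0 lb fused product:
  Calcined alumina: 29.04 lb
  Petalite: 18.14 lb
  SrCO3: 10.23 lb
  Quartz sand: 191.0 lb
  K2CO3: 7.846 lb
Total batch = 256.3 lb; LOI loss = 6.272 lb; yield = 97.55%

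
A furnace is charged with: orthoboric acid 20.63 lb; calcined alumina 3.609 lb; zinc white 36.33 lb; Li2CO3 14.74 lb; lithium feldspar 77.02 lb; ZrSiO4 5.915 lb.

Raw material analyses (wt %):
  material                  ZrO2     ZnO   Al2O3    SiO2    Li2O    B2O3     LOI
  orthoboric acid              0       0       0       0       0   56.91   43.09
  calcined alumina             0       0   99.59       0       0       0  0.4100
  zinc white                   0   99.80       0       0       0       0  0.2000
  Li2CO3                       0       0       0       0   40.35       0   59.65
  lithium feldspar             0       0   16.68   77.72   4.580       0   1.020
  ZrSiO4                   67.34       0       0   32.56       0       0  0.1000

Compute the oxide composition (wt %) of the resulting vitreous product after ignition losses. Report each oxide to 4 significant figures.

Glass mass = 139.7 lb (batch 158.2 − LOI 18.56).
Composition: ZrO2 2.852%, ZnO 25.96%, Al2O3 11.77%, SiO2 44.23%, Li2O 6.783%, B2O3 8.405%

Mid-chain values are printed (rounded to four significant digits) between the steps — all internal work holds exact precision throughout. Each reported number carries a single rounding. The derived quantities, including the totals, yield, the six compositions, net glass mass, LOI, are re-derived from the weighed amounts for 139.7 lb of glass at full float precision, as set out in the problem or answer text.
Oxide-by-oxide delivered mass:
  ZrO2: 5.915·0.6734 = 3.983 lb
  ZnO: 36.33·0.9980 = 36.26 lb
  Al2O3: 3.609·0.9959 + 77.02·0.1668 = 16.44 lb
  SiO2: 77.02·0.7772 + 5.915·0.3256 = 61.79 lb
  Li2O: 14.74·0.4035 + 77.02·0.04580 = 9.475 lb
  B2O3: 20.63·0.5691 = 11.74 lb
LOI: 20.63·0.4309 + 3.609·0.004100 + 36.33·0.002000 + 14.74·0.5965 + 77.02·0.01020 + 5.915·0.001000 = 18.56 lb
Glass mass = batch − LOI = 158.2 − 18.56 = 139.7 lb (the oxide masses sum to this)
wt %: oxide over glass, times 100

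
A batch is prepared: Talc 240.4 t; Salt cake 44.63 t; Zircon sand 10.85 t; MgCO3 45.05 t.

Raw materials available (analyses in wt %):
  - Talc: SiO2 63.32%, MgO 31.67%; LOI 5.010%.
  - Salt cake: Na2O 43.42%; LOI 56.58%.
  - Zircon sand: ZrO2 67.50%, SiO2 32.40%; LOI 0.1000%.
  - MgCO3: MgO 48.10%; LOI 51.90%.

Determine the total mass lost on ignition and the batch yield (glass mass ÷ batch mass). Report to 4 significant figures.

LOI loss = 60.69 t; glass = 280.2 t; yield = 82.20%

Values along the way appear rounded to four significant digits in the printout. Full precision is carried end to end. Each reported figure is rounded just once. All derived quantities are re-derived from the batch weights at 280.2 t of glass in full float precision (the four compositions, glass mass, yield, the totals, LOI) as written in question or answer.
LOI of each material in turn:
  Talc: 240.4 × 0.05010 = 12.04 t
  Salt cake: 44.63 × 0.5658 = 25.25 t
  Zircon sand: 10.85 × 0.001000 = 0.01085 t
  MgCO3: 45.05 × 0.5190 = 23.38 t
Total LOI = 60.69 t
Glass = batch − LOI = 340.9 − 60.69 = 280.2 t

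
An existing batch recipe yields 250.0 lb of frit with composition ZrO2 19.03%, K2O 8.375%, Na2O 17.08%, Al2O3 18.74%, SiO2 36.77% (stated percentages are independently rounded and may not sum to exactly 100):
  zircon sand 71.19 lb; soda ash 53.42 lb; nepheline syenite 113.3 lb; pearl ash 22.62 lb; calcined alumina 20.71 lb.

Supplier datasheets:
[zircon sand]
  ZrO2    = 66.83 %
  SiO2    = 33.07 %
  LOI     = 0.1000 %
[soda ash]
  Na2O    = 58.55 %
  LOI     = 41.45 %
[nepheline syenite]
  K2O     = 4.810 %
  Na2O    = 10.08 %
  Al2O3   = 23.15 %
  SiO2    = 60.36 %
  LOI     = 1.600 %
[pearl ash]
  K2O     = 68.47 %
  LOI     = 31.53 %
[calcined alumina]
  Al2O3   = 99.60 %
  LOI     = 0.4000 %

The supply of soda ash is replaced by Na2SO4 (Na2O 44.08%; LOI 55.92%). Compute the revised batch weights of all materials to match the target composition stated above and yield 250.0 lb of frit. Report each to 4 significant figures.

Revised batch per 250.0 lb frit:
  zircon sand: 71.19 lb
  Na2SO4: 70.96 lb
  nepheline syenite: 113.3 lb
  pearl ash: 22.62 lb
  calcined alumina: 20.71 lb
Total batch = 298.8 lb; LOI loss = 48.78 lb

The working math keeps exact precision from first step to last. Values along the way are printed with 4-significant-figure rounding between the steps. A single rounding produces each reported result; all derived quantities, including the totals, LOI, yield, the five compositions, glass mass, are computed starting from the weights on 250.0 lb of glass at full precision as they appear in the problem or the answer.
Oxide mass targets, per 250.0 lb frit:
  ZrO2: 19.03% × 250.0 = 47.58 lb
  K2O: 8.375% × 250.0 = 20.94 lb
  Na2O: 17.08% × 250.0 = 42.70 lb
  Al2O3: 18.74% × 250.0 = 46.85 lb
  SiO2: 36.77% × 250.0 = 91.92 lb
Verifying the oxide balance using the reported weights, versus the basis set out (summed amounts equal target values once rounding is allowed for):
  ZrO2: 71.19·0.6683 = 47.58 lb (target 47.58 lb)
  K2O: 113.3·0.04810 + 22.62·0.6847 = 20.94 lb (target 20.94 lb)
  Na2O: 70.96·0.4408 + 113.3·0.1008 = 42.70 lb (target 42.70 lb)
  Al2O3: 113.3·0.2315 + 20.71·0.9960 = 46.86 lb (target 46.85 lb)
  SiO2: 71.19·0.3307 + 113.3·0.6036 = 91.93 lb (target 91.92 lb)
Glass-mass closure: batch total minus LOI = 250.0 lb (oxide target masses add up to 250.0 lb; versus the stated basis of 250.0 lb — deltas are rounding alone).
Adding the batch up: Σ batch = 298.8 lb; the LOI term Σ batch·LOI equals 48.78 lb; yield: glass divided by total = 83.67%.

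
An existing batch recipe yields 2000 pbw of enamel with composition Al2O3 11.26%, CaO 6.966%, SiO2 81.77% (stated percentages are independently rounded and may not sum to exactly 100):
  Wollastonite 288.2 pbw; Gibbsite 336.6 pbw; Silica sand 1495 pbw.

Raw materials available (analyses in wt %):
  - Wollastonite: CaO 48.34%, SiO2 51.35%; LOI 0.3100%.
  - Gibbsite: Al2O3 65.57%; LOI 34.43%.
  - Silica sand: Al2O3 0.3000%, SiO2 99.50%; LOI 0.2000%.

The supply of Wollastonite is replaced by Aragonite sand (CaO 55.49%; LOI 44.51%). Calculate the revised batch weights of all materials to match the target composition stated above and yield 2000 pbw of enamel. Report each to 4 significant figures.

Revised batch per 2000 pbw enamel:
  Aragonite sand: 251.1 pbw
  Gibbsite: 335.9 pbw
  Silica sand: 1644 pbw
Total batch = 2231 pbw; LOI loss = 230.7 pbw

Exact precision is carried in every operation — intermediates are shown with 4-significant-digit rounding across the worked steps — a single rounding yields every reported figure; derived quantities are re-derived in full float precision (ignition loss, yield, the totals, net glass mass, three oxide percentages) starting from the weights at 2000 pbw of glass, exactly as shown in question or answer.
Target masses of each oxide per 2000 pbw enamel:
  Al2O3: 11.26% × 2000 = 225.2 pbw
  CaO: 6.966% × 2000 = 139.3 pbw
  SiO2: 81.77% × 2000 = 1635 pbw
Balance tally, oxide-wise, applying the batch weights above, per the basis as stated (each sum matches its target mass inside rounding margins):
  Al2O3: 335.9·0.6557 + 1644·0.003000 = 225.2 pbw (target 225.2 pbw)
  CaO: 251.1·0.5549 = 139.3 pbw (target 139.3 pbw)
  SiO2: 1644·0.9950 = 1636 pbw (target 1635 pbw)
Glass-mass sanity pass: total batch − LOI = 2000 pbw (the Σ of target masses is 2000 pbw; the stated basis being 2000 pbw — any gap is answer rounding).
Batch total: Σ batch = 2231 pbw; ignition loss, Σ(batch × LOI) = 230.7 pbw; yield = glass ÷ total batch = 89.66%.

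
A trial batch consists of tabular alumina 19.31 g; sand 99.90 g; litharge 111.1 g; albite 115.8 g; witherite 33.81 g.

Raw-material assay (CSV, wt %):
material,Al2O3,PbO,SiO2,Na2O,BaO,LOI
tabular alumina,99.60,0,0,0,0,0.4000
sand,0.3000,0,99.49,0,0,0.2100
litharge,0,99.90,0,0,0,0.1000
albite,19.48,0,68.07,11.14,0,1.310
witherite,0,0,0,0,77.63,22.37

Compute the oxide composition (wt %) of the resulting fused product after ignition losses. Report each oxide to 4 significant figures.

Glass mass = 370.4 g (batch 379.9 − LOI 9.478).
Composition: Al2O3 11.36%, PbO 29.96%, SiO2 48.11%, Na2O 3.482%, BaO 7.085%

The working math runs at full float precision in all steps; the intermediate values are shown rounded to four significant digits on the page. Every reported result is rounded a single time. Derived quantities are rebuilt at full float precision (LOI, totals, glass mass, five oxide percentages, the yield) from the batch weights at 370.4 g of glass, as given in the problem or answer text.
Delivered oxide masses:
  Al2O3: 19.31·0.9960 + 99.90·0.003000 + 115.8·0.1948 = 42.09 g
  PbO: 111.1·0.9990 = 111.0 g
  SiO2: 99.90·0.9949 + 115.8·0.6807 = 178.2 g
  Na2O: 115.8·0.1114 = 12.90 g
  BaO: 33.81·0.7763 = 26.25 g
LOI: 19.31·0.004000 + 99.90·0.002100 + 111.1·0.001000 + 115.8·0.01310 + 33.81·0.2237 = 9.478 g
The glass mass, total less LOI, = 379.9 − 9.478 = 370.4 g (= the summed oxide contributions)
each oxide over glass, ×100, is wt %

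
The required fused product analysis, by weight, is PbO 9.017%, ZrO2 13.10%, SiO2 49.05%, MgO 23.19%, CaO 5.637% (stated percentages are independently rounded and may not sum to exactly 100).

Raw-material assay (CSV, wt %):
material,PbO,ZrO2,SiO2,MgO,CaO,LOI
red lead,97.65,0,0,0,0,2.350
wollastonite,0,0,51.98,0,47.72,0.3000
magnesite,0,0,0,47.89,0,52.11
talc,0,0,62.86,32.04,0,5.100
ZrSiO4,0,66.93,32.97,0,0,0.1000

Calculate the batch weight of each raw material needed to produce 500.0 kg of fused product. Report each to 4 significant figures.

Batch per 500.0 kg fused product:
  red lead: 46.17 kg
  wollastonite: 59.06 kg
  magnesite: 48.11 kg
  talc: 290.0 kg
  ZrSiO4: 97.86 kg
Total batch = 541.2 kg; LOI loss = 41.22 kg; yield = 92.38%

All internal work runs at full float precision at each step; intermediates are printed (rounded to four significant digits) across the worked steps — exactly one rounding is applied to each reported number; derived quantities, which include glass mass, yield, the five compositions, LOI, the totals, are recomputed at exact precision, exactly as printed in problem or answer, from the weighed amounts for 500.0 kg of glass.
Oxide-by-oxide targets in 500.0 kg fused product:
  PbO: 9.017% × 500.0 = 45.08 kg
  ZrO2: 13.10% × 500.0 = 65.50 kg
  SiO2: 49.05% × 500.0 = 245.2 kg
  MgO: 23.19% × 500.0 = 116.0 kg
  CaO: 5.637% × 500.0 = 28.18 kg
Oxide-by-oxide audit given the weights on record, against the basis in use (summed amounts equal target values modulo rounding of the values):
  PbO: 46.17·0.9765 = 45.09 kg (target 45.08 kg)
  ZrO2: 97.86·0.6693 = 65.50 kg (target 65.50 kg)
  SiO2: 59.06·0.5198 + 290.0·0.6286 + 97.86·0.3297 = 245.3 kg (target 245.2 kg)
  MgO: 48.11·0.4789 + 290.0·0.3204 = 116.0 kg (target 116.0 kg)
  CaO: 59.06·0.4772 = 28.18 kg (target 28.18 kg)
Consistency of the glass mass: total charge less LOI = 500.0 kg (the targets, summed, come to 500.0 kg; with the basis standing at 500.0 kg — a pure rounding effect).
Batch grand total — Σ batch = 541.2 kg; LOI removed, Σ of batch·LOI: 41.22 kg; yield, glass over the total, = 92.38%.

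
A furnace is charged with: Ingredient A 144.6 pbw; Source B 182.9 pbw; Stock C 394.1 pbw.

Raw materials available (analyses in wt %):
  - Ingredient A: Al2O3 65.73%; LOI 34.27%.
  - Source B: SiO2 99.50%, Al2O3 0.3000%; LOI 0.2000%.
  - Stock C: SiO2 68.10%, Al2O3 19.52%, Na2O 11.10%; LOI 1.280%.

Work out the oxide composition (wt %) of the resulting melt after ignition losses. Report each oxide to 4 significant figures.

Glass mass = 666.6 pbw (batch 721.6 − LOI 54.96).
Composition: SiO2 67.56%, Al2O3 25.88%, Na2O 6.562%

The whole derivation runs at full precision through the solve; the intermediate values are displayed, with 4-significant-digit rounding, between the steps — every reported number is rounded exactly once; all derived quantities are carried at exact precision (glass mass, the three compositions, totals, ignition loss, the yield) from the weighed amounts at 666.6 pbw of glass as set out in the question or the answer.
Mass of each oxide from the mix:
  SiO2: 182.9·0.9950 + 394.1·0.6810 = 450.4 pbw
  Al2O3: 144.6·0.6573 + 182.9·0.003000 + 394.1·0.1952 = 172.5 pbw
  Na2O: 394.1·0.1110 = 43.75 pbw
LOI: 144.6·0.3427 + 182.9·0.002000 + 394.1·0.01280 = 54.96 pbw
The glass mass, total less LOI, = 721.6 − 54.96 = 666.6 pbw (matching Σ of the oxides)
wt %: oxide over glass, times 100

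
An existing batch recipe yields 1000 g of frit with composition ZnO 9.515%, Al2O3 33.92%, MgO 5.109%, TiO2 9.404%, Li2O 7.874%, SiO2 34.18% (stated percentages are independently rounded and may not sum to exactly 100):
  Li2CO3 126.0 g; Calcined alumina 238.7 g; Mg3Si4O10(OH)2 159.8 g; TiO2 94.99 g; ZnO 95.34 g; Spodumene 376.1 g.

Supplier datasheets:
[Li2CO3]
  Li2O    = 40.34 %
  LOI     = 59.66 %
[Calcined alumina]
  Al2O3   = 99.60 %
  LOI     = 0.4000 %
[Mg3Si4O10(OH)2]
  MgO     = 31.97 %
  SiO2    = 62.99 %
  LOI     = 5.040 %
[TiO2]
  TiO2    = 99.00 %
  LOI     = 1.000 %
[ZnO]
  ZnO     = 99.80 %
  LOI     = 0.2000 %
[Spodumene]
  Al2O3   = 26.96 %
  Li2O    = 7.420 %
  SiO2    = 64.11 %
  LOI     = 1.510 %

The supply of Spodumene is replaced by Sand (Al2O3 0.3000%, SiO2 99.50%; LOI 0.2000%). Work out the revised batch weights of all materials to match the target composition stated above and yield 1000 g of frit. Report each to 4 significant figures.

Revised batch per 1000 g frit:
  Li2CO3: 195.2 g
  Calcined alumina: 339.8 g
  Mg3Si4O10(OH)2: 159.8 g
  TiO2: 94.99 g
  ZnO: 95.34 g
  Sand: 242.3 g
Total batch = 1127 g; LOI loss = 127.5 g

Working values appear (rounded to four significant digits) alongside each step; every computation holds full float precision from start to finish — a single rounding finalizes every reported figure — derived quantities, which include the totals, LOI, six oxide percentages, glass mass, yield, are rebuilt at full float precision, precisely as stated by either problem or answer, using the weight values per 1000 g of glass.
Target oxide masses per 1000 g frit:
  ZnO: 9.515% × 1000 = 95.15 g
  Al2O3: 33.92% × 1000 = 339.2 g
  MgO: 5.109% × 1000 = 51.09 g
  TiO2: 9.404% × 1000 = 94.04 g
  Li2O: 7.874% × 1000 = 78.74 g
  SiO2: 34.18% × 1000 = 341.8 g
Sums-versus-targets review applying the batch weights above, for the quoted basis mass (every target is met by its sum given rounding of the digits):
  ZnO: 95.34·0.9980 = 95.15 g (target 95.15 g)
  Al2O3: 339.8·0.9960 + 242.3·0.003000 = 339.2 g (target 339.2 g)
  MgO: 159.8·0.3197 = 51.09 g (target 51.09 g)
  TiO2: 94.99·0.9900 = 94.04 g (target 94.04 g)
  Li2O: 195.2·0.4034 = 78.74 g (target 78.74 g)
  SiO2: 159.8·0.6299 + 242.3·0.9950 = 341.7 g (target 341.8 g)
Glass-mass sanity pass: the batch minus its LOI: 999.9 g (the targets, summed, come to 1000 g; against the stated basis, 1000 g — a pure rounding effect).
Total batch = Σ batch = 1127 g; ignition loss, Σ(batch × LOI) = 127.5 g; as yield: glass ÷ batch → 88.69%.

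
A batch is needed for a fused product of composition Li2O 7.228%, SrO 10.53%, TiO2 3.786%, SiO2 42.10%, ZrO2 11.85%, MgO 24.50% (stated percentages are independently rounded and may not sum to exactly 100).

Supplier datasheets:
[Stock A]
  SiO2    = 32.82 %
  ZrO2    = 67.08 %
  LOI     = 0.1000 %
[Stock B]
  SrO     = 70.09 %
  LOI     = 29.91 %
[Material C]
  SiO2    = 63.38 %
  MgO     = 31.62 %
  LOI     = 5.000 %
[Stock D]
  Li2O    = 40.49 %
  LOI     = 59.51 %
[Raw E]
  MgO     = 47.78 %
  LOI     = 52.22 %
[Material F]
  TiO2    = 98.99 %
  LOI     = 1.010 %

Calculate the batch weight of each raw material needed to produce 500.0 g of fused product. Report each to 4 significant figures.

Working values are rounded off to 4 significant digits as shown. The whole derivation holds exact precision throughout — exactly one rounding goes into each reported number; derived quantities, which include totals, six oxide percentages, yield, ignition loss, glass mass, are computed in exact precision, as given in problem or answer, starting from the weights on 500.0 g of glass.
The oxide mass targets at 500.0 g fused product:
  Li2O: 7.228% × 500.0 = 36.14 g
  SrO: 10.53% × 500.0 = 52.65 g
  TiO2: 3.786% × 500.0 = 18.93 g
  SiO2: 42.10% × 500.0 = 210.5 g
  ZrO2: 11.85% × 500.0 = 59.25 g
  MgO: 24.50% × 500.0 = 122.5 g
Sums-versus-targets review on the weights just shown, per the basis as stated (target by target, the sums agree exact up to rounding of places):
  Li2O: 89.26·0.4049 = 36.14 g (target 36.14 g)
  SrO: 75.12·0.7009 = 52.65 g (target 52.65 g)
  TiO2: 19.12·0.9899 = 18.93 g (target 18.93 g)
  SiO2: 88.33·0.3282 + 286.4·0.6338 = 210.5 g (target 210.5 g)
  ZrO2: 88.33·0.6708 = 59.25 g (target 59.25 g)
  MgO: 286.4·0.3162 + 66.86·0.4778 = 122.5 g (target 122.5 g)
Auditing the glass mass value: batch Σ − ignition loss = 500.0 g (the Σ of target masses is 500.0 g; with the basis standing at 500.0 g — a pure rounding effect).
Whole-batch sum: Σ batch = 625.1 g; ignition loss, Σ(batch × LOI) = 125.1 g; yield = glass ÷ total batch = 79.99%.

Batch per 500.0 g fused product:
  Stock A: 88.33 g
  Stock B: 75.12 g
  Material C: 286.4 g
  Stock D: 89.26 g
  Raw E: 66.86 g
  Material F: 19.12 g
Total batch = 625.1 g; LOI loss = 125.1 g; yield = 79.99%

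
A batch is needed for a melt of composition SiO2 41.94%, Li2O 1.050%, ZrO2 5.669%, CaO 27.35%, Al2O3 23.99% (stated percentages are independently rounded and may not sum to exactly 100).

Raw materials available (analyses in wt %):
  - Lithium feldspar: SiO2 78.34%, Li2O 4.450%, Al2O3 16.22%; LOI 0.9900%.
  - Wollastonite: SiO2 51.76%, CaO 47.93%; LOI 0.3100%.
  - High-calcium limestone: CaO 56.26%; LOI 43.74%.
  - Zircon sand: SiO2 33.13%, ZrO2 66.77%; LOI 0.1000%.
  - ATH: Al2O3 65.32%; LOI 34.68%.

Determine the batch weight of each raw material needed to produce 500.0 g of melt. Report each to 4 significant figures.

Intermediates are displayed rounded to four significant figures when written out — every computation carries full float precision at all times — every reported result is rounded once only — the derived quantities are computed using the weight values on 500.0 g of glass at full precision (the five compositions, yield, totals, ignition loss, net glass mass) exactly as shown in the question or the answer.
Oxide mass targets, per 500.0 g melt:
  SiO2: 41.94% × 500.0 = 209.7 g
  Li2O: 1.050% × 500.0 = 5.250 g
  ZrO2: 5.669% × 500.0 = 28.34 g
  CaO: 27.35% × 500.0 = 136.8 g
  Al2O3: 23.99% × 500.0 = 120.0 g
Balance tally, oxide-wise, working from each reported weight, per the basis as stated (sums match the target masses within answer rounding):
  SiO2: 118.0·0.7834 + 199.4·0.5176 + 42.45·0.3313 = 209.7 g (target 209.7 g)
  Li2O: 118.0·0.04450 = 5.251 g (target 5.250 g)
  ZrO2: 42.45·0.6677 = 28.34 g (target 28.34 g)
  CaO: 199.4·0.4793 + 73.19·0.5626 = 136.7 g (target 136.8 g)
  Al2O3: 118.0·0.1622 + 154.3·0.6532 = 119.9 g (target 120.0 g)
Glass mass check: batch Σ − ignition loss = 500.0 g (the Σ of target masses is 500.0 g; basis as stated: 500.0 g — gaps are rounding artifacts).
Batch grand total — Σ batch = 587.3 g; ignition loss, Σ(batch × LOI) = 87.35 g; yield: glass divided by total = 85.13%.

Batch per 500.0 g melt:
  Lithium feldspar: 118.0 g
  Wollastonite: 199.4 g
  High-calcium limestone: 73.19 g
  Zircon sand: 42.45 g
  ATH: 154.3 g
Total batch = 587.3 g; LOI loss = 87.35 g; yield = 85.13%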